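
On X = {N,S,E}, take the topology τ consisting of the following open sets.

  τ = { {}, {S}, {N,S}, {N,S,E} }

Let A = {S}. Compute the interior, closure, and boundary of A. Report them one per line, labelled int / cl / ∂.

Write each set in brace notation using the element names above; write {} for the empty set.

int(A) = {S}
cl(A)  = {N,S,E}
∂A     = {N,E}

opens ⊆ A: {}, {S}; union → int = {S}
complement {N,E}; its interior {}; cl(A) = X∖{} = {N,S,E}
boundary = {N,S,E} ∖ {S} = {N,E}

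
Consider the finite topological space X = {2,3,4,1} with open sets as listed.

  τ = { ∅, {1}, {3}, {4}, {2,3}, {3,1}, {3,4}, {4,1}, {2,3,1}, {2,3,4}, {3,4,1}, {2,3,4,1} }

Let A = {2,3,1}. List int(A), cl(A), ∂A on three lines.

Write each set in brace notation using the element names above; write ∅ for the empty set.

interior: largest open inside A is {2,3,1} (from ∅, {3}, {1}, {3,1}, {2,3}, {2,3,1})
cl via duality: int({4}) = {4}, so X∖{4} = {2,3,1}
cl∖int = ∅

int(A) = {2,3,1}
cl(A)  = {2,3,1}
∂A     = ∅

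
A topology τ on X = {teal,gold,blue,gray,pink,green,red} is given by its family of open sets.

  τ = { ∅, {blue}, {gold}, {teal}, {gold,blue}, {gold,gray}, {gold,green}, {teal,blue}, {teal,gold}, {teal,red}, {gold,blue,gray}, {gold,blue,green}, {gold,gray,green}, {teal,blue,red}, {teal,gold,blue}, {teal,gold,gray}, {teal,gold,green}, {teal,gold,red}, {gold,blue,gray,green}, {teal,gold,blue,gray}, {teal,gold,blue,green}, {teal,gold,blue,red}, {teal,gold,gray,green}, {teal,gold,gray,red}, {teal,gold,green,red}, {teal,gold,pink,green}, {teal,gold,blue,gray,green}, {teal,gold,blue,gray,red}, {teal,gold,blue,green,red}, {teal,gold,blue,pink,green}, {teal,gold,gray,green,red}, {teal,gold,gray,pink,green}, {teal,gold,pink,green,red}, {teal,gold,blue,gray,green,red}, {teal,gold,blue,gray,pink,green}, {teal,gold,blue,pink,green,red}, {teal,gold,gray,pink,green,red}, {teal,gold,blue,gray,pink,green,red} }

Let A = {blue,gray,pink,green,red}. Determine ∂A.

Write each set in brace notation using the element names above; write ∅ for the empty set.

open subsets of A: ∅, {blue}; so int(A) = {blue}
closure: X∖int(X∖A) = X∖{teal,gold} = {blue,gray,pink,green,red}
∂A = {blue,gray,pink,green,red} minus {blue} = {gray,pink,green,red}

{gray,pink,green,red}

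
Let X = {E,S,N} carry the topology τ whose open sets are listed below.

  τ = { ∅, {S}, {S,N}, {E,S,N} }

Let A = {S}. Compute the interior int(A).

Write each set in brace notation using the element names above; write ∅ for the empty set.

interior: largest open inside A is {S} (from ∅, {S})

{S}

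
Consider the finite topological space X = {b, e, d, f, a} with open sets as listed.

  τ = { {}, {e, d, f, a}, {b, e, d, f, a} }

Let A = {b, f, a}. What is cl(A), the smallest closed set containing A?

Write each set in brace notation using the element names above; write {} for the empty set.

closure: X∖int(X∖A) = X∖{} = {b, e, d, f, a}

{b, e, d, f, a}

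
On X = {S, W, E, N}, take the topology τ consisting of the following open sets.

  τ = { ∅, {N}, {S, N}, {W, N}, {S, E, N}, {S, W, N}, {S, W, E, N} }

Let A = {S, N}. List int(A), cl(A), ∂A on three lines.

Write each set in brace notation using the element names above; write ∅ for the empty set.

open subsets of A: ∅, {N}, {S, N}; so int(A) = {S, N}
closure: X∖int(X∖A) = X∖∅ = {S, W, E, N}
∂A = {S, W, E, N} minus {S, N} = {W, E}

int(A) = {S, N}
cl(A)  = {S, W, E, N}
∂A     = {W, E}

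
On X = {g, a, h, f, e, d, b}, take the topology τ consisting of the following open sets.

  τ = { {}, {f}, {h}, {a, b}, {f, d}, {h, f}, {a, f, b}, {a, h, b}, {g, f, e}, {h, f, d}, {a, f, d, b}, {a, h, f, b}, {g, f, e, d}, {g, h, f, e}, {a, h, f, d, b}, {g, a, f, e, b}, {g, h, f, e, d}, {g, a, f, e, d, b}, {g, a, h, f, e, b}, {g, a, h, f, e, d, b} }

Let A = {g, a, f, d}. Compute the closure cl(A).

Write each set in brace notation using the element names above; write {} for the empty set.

{g, a, f, e, d, b}

closure: X∖int(X∖A) = X∖{h} = {g, a, f, e, d, b}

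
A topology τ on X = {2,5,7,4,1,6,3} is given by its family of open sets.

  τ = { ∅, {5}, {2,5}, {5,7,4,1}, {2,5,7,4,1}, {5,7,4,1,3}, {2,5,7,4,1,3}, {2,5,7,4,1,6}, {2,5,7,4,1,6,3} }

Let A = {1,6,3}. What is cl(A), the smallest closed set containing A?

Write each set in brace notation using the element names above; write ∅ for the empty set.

{7,4,1,6,3}

cl via duality: int({2,5,7,4}) = {2,5}, so X∖{2,5} = {7,4,1,6,3}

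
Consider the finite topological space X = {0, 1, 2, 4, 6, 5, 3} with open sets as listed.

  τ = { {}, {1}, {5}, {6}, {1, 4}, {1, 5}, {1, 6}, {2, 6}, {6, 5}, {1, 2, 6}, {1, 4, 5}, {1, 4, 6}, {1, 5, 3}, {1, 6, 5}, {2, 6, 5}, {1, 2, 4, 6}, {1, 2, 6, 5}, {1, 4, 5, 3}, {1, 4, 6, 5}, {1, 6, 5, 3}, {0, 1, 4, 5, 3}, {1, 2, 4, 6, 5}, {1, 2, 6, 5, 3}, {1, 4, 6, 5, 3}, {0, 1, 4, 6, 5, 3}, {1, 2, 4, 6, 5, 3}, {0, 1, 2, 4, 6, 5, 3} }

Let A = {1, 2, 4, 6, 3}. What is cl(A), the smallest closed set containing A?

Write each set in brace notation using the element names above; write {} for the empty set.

{0, 1, 2, 4, 6, 3}

complement {0, 5}; its interior {5}; cl(A) = X∖{5} = {0, 1, 2, 4, 6, 3}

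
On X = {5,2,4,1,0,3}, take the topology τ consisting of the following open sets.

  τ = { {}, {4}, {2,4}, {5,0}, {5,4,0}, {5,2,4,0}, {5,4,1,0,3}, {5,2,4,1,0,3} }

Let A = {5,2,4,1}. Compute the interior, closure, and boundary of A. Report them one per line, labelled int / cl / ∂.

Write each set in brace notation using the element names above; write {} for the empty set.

interior: largest open inside A is {2,4} (from {}, {4}, {2,4})
cl via duality: int({0,3}) = {}, so X∖{} = {5,2,4,1,0,3}
cl∖int = {5,1,0,3}

int(A) = {2,4}
cl(A)  = {5,2,4,1,0,3}
∂A     = {5,1,0,3}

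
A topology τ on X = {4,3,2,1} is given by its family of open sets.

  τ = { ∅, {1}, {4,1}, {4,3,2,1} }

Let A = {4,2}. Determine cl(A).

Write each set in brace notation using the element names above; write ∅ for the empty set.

{4,3,2}

X∖A={3,1}, int(X∖A)={1}, hence cl(A)={4,3,2}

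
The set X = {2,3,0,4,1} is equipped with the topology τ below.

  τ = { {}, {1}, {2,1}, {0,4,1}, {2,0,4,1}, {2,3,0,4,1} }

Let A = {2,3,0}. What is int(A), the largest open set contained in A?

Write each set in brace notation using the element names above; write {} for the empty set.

{}

open subsets of A: {}; so int(A) = {}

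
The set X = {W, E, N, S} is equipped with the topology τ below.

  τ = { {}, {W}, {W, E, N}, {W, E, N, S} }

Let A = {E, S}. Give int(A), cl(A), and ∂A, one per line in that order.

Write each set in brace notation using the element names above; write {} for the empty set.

int(A) = {}
cl(A)  = {E, N, S}
∂A     = {E, N, S}

opens ⊆ A: {}; union → int = {}
complement {W, N}; its interior {W}; cl(A) = X∖{W} = {E, N, S}
boundary = {E, N, S} ∖ {} = {E, N, S}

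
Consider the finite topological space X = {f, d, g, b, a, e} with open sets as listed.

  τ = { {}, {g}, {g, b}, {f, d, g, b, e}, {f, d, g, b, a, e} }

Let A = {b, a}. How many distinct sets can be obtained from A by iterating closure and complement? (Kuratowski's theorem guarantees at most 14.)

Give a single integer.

complement {f, d, g, e}; its interior {g}; cl(A) = X∖{g} = {f, d, b, a, e}
With k = closure, c = complement:
  1. A     = {b, a}
  2. kA    = {f, d, b, a, e}
  3. cA    = {f, d, g, e}
  4. ckA   = {g}
  5. kcA   = {f, d, g, b, a, e}
  6. ckcA  = {}
k, c of each give nothing new

6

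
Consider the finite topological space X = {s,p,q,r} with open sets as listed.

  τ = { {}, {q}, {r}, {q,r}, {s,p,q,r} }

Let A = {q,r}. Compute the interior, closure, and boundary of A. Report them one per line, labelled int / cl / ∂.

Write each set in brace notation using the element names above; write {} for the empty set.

U open, U⊆A: {}, {q}, {r}, {q,r}. int(A) = ⋃ = {q,r}
X∖A={s,p}, int(X∖A)={}, hence cl(A)={s,p,q,r}
∂A: remove int from cl → {s,p}

int(A) = {q,r}
cl(A)  = {s,p,q,r}
∂A     = {s,p}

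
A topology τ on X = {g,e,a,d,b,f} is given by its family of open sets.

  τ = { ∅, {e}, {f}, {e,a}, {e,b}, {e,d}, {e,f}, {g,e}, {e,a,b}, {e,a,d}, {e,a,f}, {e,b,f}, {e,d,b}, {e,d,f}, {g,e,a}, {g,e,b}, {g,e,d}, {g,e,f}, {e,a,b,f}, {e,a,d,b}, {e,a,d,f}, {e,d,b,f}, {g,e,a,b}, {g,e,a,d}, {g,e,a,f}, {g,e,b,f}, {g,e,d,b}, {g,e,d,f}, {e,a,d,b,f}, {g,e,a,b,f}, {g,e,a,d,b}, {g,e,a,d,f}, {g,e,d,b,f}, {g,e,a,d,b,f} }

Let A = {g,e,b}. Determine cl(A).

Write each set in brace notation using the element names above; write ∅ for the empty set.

cl via duality: int({a,d,f}) = {f}, so X∖{f} = {g,e,a,d,b}

{g,e,a,d,b}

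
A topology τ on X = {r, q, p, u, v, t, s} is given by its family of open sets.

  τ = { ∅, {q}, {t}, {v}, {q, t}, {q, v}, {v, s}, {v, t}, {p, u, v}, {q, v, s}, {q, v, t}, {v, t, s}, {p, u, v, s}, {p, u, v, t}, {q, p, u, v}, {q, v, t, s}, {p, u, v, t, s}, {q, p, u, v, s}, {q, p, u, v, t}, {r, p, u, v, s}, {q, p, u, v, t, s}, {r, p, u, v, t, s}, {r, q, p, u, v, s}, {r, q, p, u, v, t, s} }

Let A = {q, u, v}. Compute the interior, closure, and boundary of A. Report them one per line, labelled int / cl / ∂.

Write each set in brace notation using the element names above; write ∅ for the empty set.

int(A) = {q, v}
cl(A)  = {r, q, p, u, v, s}
∂A     = {r, p, u, s}

interior: largest open inside A is {q, v} (from ∅, {v}, {q}, {q, v})
cl via duality: int({r, p, t, s}) = {t}, so X∖{t} = {r, q, p, u, v, s}
cl∖int = {r, p, u, s}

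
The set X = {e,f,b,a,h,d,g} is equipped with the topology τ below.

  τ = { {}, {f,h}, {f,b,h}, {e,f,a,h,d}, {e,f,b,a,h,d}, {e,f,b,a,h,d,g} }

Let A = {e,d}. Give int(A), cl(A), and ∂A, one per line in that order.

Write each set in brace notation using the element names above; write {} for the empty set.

int(A) = {}
cl(A)  = {e,a,d,g}
∂A     = {e,a,d,g}

open subsets of A: {}; so int(A) = {}
closure: X∖int(X∖A) = X∖{f,b,h} = {e,a,d,g}
∂A = {e,a,d,g} minus {} = {e,a,d,g}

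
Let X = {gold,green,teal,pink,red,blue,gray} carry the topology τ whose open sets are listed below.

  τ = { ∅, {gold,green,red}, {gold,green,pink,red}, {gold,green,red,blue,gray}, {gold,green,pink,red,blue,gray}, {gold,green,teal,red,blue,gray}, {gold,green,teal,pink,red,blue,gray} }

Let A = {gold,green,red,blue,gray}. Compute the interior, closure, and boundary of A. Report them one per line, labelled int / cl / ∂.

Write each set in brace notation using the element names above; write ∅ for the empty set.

int(A) = {gold,green,red,blue,gray}
cl(A)  = {gold,green,teal,pink,red,blue,gray}
∂A     = {teal,pink}

open subsets of A: ∅, {gold,green,red}, {gold,green,red,blue,gray}; so int(A) = {gold,green,red,blue,gray}
closure: X∖int(X∖A) = X∖∅ = {gold,green,teal,pink,red,blue,gray}
∂A = {gold,green,teal,pink,red,blue,gray} minus {gold,green,red,blue,gray} = {teal,pink}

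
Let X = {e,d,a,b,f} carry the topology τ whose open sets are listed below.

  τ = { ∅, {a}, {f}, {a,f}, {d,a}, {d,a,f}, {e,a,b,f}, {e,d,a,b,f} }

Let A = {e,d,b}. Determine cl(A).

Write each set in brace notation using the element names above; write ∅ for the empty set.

complement {a,f}; its interior {a,f}; cl(A) = X∖{a,f} = {e,d,b}

{e,d,b}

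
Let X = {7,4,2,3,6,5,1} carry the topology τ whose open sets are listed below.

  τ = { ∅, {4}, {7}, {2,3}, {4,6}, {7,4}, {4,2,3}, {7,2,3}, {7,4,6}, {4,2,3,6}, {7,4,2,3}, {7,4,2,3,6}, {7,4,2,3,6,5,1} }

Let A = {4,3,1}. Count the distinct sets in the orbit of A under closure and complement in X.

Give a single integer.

X∖A={7,2,6,5}, int(X∖A)={7}, hence cl(A)={4,2,3,6,5,1}
Orbit (k=closure, c=complement):
  1. A     = {4,3,1}
  2. kA    = {4,2,3,6,5,1}
  3. cA    = {7,2,6,5}
  4. ckA   = {7}
  5. kcA   = {7,2,3,6,5,1}
  6. kckA  = {7,5,1}
  7. ckcA  = {4}
  8. ckckA = {4,2,3,6}
  9. kckcA = {4,6,5,1}
  10. ckckcA = {7,2,3}
  11. kckckcA = {7,2,3,5,1}
  12. ckckckcA = {4,6}
(closed under both — stop)

12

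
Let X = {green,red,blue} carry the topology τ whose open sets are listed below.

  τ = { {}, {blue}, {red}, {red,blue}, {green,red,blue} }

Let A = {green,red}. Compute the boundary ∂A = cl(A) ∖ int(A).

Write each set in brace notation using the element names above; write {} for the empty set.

{green}

opens ⊆ A: {}, {red}; union → int = {red}
complement {blue}; its interior {blue}; cl(A) = X∖{blue} = {green,red}
boundary = {green,red} ∖ {red} = {green}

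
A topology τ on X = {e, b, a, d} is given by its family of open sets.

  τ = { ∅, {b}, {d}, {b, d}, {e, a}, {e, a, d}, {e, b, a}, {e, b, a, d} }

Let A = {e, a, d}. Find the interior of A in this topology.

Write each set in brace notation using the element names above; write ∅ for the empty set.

{e, a, d}

U open, U⊆A: ∅, {d}, {e, a}, {e, a, d}. int(A) = ⋃ = {e, a, d}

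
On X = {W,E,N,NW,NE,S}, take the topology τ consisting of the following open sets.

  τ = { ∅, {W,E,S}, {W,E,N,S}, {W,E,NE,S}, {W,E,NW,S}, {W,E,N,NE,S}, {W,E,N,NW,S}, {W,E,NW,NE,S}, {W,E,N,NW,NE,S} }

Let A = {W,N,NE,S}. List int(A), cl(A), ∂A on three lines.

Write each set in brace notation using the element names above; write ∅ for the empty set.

int(A) = ∅
cl(A)  = {W,E,N,NW,NE,S}
∂A     = {W,E,N,NW,NE,S}

U open, U⊆A: ∅. int(A) = ⋃ = ∅
X∖A={E,NW}, int(X∖A)=∅, hence cl(A)={W,E,N,NW,NE,S}
∂A: remove int from cl → {W,E,N,NW,NE,S}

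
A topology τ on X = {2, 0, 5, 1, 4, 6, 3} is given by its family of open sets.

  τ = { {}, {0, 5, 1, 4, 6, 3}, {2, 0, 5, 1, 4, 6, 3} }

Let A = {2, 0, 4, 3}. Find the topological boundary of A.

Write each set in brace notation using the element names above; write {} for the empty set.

{2, 0, 5, 1, 4, 6, 3}

opens ⊆ A: {}; union → int = {}
complement {5, 1, 6}; its interior {}; cl(A) = X∖{} = {2, 0, 5, 1, 4, 6, 3}
boundary = {2, 0, 5, 1, 4, 6, 3} ∖ {} = {2, 0, 5, 1, 4, 6, 3}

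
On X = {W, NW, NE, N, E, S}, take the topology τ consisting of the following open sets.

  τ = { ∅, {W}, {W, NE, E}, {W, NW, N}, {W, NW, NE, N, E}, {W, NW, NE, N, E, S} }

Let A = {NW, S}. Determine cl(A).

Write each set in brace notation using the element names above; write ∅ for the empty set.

X∖A={W, NE, N, E}, int(X∖A)={W, NE, E}, hence cl(A)={NW, N, S}

{NW, N, S}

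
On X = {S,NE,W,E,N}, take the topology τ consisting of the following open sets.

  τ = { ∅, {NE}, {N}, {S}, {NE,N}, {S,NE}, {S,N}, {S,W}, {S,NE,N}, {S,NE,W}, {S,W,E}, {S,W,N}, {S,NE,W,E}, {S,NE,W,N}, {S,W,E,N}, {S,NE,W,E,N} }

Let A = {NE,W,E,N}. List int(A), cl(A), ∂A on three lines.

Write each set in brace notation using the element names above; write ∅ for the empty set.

int(A) = {NE,N}
cl(A)  = {NE,W,E,N}
∂A     = {W,E}

open subsets of A: ∅, {N}, {NE}, {NE,N}; so int(A) = {NE,N}
closure: X∖int(X∖A) = X∖{S} = {NE,W,E,N}
∂A = {NE,W,E,N} minus {NE,N} = {W,E}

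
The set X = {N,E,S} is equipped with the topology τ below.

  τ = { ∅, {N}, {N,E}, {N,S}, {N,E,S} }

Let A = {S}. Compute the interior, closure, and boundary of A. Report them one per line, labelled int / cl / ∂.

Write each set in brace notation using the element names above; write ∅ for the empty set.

open subsets of A: ∅; so int(A) = ∅
closure: X∖int(X∖A) = X∖{N,E} = {S}
∂A = {S} minus ∅ = {S}

int(A) = ∅
cl(A)  = {S}
∂A     = {S}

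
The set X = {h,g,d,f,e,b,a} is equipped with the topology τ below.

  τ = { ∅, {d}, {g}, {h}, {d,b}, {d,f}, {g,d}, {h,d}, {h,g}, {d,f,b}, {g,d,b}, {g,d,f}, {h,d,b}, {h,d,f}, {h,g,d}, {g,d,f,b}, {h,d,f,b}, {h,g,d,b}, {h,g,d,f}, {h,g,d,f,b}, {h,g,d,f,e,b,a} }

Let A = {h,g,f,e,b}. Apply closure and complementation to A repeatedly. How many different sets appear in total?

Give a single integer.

closure: X∖int(X∖A) = X∖{d} = {h,g,f,e,b,a}
Let k=closure and c=complement:
  1. A     = {h,g,f,e,b}
  2. kA    = {h,g,f,e,b,a}
  3. cA    = {d,a}
  4. ckA   = {d}
  5. kcA   = {d,f,e,b,a}
  6. ckcA  = {h,g}
  7. kckcA = {h,g,e,a}
  8. ckckcA = {d,f,b}
— saturated at 8

8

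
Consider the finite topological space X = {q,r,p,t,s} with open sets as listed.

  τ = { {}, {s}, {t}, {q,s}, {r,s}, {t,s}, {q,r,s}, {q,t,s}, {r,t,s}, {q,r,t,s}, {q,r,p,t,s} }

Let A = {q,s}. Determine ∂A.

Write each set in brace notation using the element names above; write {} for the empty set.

{r,p}

interior: largest open inside A is {q,s} (from {}, {s}, {q,s})
cl via duality: int({r,p,t}) = {t}, so X∖{t} = {q,r,p,s}
cl∖int = {r,p}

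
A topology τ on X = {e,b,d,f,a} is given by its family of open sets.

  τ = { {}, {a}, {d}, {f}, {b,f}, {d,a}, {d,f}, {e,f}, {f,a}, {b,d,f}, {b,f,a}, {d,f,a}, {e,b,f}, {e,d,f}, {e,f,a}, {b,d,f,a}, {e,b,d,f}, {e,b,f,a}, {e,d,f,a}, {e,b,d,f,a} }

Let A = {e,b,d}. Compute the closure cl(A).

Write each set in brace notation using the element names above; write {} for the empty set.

{e,b,d}

closure: X∖int(X∖A) = X∖{f,a} = {e,b,d}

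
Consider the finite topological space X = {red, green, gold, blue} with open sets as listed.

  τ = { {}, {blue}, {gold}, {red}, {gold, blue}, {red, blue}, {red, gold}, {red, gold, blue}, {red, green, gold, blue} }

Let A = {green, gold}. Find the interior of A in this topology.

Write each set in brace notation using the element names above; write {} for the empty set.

interior: largest open inside A is {gold} (from {}, {gold})

{gold}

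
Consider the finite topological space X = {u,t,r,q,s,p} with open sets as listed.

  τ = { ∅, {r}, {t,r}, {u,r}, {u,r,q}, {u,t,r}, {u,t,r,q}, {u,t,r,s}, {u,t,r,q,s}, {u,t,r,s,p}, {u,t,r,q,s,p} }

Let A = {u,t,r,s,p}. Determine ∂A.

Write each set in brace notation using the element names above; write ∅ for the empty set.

{q}

interior: largest open inside A is {u,t,r,s,p} (from ∅, {r}, {u,r}, {t,r}, {u,t,r}, {u,t,r,s}, {u,t,r,s,p})
cl via duality: int({q}) = ∅, so X∖∅ = {u,t,r,q,s,p}
cl∖int = {q}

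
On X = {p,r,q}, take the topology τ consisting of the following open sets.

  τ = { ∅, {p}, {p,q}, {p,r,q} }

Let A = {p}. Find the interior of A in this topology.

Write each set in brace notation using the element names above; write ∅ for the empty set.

{p}

U open, U⊆A: ∅, {p}. int(A) = ⋃ = {p}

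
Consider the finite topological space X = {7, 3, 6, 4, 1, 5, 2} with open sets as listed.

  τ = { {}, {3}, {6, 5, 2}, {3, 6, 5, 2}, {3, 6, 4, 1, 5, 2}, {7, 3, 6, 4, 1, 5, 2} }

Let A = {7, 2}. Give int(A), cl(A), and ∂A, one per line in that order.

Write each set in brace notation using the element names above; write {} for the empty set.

int(A) = {}
cl(A)  = {7, 6, 4, 1, 5, 2}
∂A     = {7, 6, 4, 1, 5, 2}

opens ⊆ A: {}; union → int = {}
complement {3, 6, 4, 1, 5}; its interior {3}; cl(A) = X∖{3} = {7, 6, 4, 1, 5, 2}
boundary = {7, 6, 4, 1, 5, 2} ∖ {} = {7, 6, 4, 1, 5, 2}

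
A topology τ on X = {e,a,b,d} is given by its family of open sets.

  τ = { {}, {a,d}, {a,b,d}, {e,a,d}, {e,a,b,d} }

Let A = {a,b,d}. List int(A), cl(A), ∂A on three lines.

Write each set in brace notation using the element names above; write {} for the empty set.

int(A) = {a,b,d}
cl(A)  = {e,a,b,d}
∂A     = {e}

open subsets of A: {}, {a,d}, {a,b,d}; so int(A) = {a,b,d}
closure: X∖int(X∖A) = X∖{} = {e,a,b,d}
∂A = {e,a,b,d} minus {a,b,d} = {e}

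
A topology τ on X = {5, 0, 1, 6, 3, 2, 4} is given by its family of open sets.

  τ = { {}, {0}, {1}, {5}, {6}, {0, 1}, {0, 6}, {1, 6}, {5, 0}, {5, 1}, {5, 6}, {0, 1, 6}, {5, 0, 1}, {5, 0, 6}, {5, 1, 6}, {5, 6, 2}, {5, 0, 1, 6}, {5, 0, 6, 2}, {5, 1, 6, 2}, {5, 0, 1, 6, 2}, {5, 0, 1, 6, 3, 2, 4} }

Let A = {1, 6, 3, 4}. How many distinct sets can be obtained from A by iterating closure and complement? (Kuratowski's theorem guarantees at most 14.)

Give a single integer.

complement {5, 0, 2}; its interior {5, 0}; cl(A) = X∖{5, 0} = {1, 6, 3, 2, 4}
With k = closure, c = complement:
  1. A     = {1, 6, 3, 4}
  2. kA    = {1, 6, 3, 2, 4}
  3. cA    = {5, 0, 2}
  4. ckA   = {5, 0}
  5. kcA   = {5, 0, 3, 2, 4}
  6. ckcA  = {1, 6}
k, c of each give nothing new

6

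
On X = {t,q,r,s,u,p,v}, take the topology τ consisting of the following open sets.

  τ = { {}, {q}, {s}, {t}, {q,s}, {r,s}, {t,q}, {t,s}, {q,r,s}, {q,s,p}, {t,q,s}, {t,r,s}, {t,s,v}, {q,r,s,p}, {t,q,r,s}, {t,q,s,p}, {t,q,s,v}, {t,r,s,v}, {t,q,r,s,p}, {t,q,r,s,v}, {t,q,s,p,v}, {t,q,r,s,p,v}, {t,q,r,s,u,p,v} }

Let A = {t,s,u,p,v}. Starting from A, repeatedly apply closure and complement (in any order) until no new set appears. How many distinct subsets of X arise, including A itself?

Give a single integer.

8

X∖A={q,r}, int(X∖A)={q}, hence cl(A)={t,r,s,u,p,v}
Orbit (k=closure, c=complement):
  1. A     = {t,s,u,p,v}
  2. kA    = {t,r,s,u,p,v}
  3. cA    = {q,r}
  4. ckA   = {q}
  5. kcA   = {q,r,u,p}
  6. kckA  = {q,u,p}
  7. ckcA  = {t,s,v}
  8. ckckA = {t,r,s,v}
(closed under both — stop)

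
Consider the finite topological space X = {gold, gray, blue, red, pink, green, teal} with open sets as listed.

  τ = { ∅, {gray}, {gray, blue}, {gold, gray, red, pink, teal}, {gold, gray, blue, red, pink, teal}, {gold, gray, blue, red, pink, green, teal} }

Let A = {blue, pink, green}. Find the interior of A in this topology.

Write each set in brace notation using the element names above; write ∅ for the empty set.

interior: largest open inside A is ∅ (from ∅)

∅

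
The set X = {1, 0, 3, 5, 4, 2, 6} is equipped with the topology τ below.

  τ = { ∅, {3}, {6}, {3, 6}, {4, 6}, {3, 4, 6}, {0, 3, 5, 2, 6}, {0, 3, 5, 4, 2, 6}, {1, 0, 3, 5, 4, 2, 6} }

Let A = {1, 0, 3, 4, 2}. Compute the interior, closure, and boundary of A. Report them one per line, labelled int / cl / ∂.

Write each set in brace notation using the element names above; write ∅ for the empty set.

int(A) = {3}
cl(A)  = {1, 0, 3, 5, 4, 2}
∂A     = {1, 0, 5, 4, 2}

U open, U⊆A: ∅, {3}. int(A) = ⋃ = {3}
X∖A={5, 6}, int(X∖A)={6}, hence cl(A)={1, 0, 3, 5, 4, 2}
∂A: remove int from cl → {1, 0, 5, 4, 2}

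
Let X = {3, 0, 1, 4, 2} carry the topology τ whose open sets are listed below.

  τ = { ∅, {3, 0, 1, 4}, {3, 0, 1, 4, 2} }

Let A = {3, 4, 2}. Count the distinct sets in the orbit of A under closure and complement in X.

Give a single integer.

4

closure: X∖int(X∖A) = X∖∅ = {3, 0, 1, 4, 2}
Let k=closure and c=complement:
  1. A     = {3, 4, 2}
  2. kA    = {3, 0, 1, 4, 2}
  3. cA    = {0, 1}
  4. ckA   = ∅
— saturated at 4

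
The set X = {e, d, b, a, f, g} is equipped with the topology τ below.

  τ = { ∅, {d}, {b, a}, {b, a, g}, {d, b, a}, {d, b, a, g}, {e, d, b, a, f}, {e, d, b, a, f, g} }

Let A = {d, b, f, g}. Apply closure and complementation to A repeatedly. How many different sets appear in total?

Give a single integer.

8

X∖A={e, a}, int(X∖A)=∅, hence cl(A)={e, d, b, a, f, g}
Orbit (k=closure, c=complement):
  1. A     = {d, b, f, g}
  2. kA    = {e, d, b, a, f, g}
  3. cA    = {e, a}
  4. ckA   = ∅
  5. kcA   = {e, b, a, f, g}
  6. ckcA  = {d}
  7. kckcA = {e, d, f}
  8. ckckcA = {b, a, g}
(closed under both — stop)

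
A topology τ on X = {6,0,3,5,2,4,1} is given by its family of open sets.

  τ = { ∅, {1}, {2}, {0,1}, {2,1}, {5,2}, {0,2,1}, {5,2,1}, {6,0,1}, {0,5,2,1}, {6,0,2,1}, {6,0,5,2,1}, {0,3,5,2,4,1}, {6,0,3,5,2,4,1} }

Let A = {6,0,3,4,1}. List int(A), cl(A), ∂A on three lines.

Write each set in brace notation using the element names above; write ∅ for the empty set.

open subsets of A: ∅, {1}, {0,1}, {6,0,1}; so int(A) = {6,0,1}
closure: X∖int(X∖A) = X∖{5,2} = {6,0,3,4,1}
∂A = {6,0,3,4,1} minus {6,0,1} = {3,4}

int(A) = {6,0,1}
cl(A)  = {6,0,3,4,1}
∂A     = {3,4}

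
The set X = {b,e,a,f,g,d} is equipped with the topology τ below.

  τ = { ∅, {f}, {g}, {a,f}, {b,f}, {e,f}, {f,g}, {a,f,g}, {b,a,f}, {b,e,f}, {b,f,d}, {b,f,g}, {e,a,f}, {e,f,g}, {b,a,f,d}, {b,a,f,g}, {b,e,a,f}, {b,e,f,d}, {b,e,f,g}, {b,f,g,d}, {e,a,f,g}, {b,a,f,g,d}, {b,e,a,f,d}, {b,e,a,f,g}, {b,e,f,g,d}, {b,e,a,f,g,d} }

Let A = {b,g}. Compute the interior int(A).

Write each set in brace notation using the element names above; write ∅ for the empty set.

{g}

U open, U⊆A: ∅, {g}. int(A) = ⋃ = {g}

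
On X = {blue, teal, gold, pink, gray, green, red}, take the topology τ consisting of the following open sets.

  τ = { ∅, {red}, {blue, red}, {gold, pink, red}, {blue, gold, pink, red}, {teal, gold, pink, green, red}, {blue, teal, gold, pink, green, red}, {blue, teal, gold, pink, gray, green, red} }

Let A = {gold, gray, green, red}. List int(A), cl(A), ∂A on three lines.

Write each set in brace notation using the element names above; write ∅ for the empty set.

interior: largest open inside A is {red} (from ∅, {red})
cl via duality: int({blue, teal, pink}) = ∅, so X∖∅ = {blue, teal, gold, pink, gray, green, red}
cl∖int = {blue, teal, gold, pink, gray, green}

int(A) = {red}
cl(A)  = {blue, teal, gold, pink, gray, green, red}
∂A     = {blue, teal, gold, pink, gray, green}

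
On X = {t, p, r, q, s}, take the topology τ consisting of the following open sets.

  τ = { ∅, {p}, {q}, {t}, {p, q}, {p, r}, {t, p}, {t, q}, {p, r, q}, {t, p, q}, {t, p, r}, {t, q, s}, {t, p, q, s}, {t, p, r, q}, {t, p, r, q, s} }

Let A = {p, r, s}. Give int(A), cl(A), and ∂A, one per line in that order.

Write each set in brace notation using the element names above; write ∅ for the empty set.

int(A) = {p, r}
cl(A)  = {p, r, s}
∂A     = {s}

interior: largest open inside A is {p, r} (from ∅, {p}, {p, r})
cl via duality: int({t, q}) = {t, q}, so X∖{t, q} = {p, r, s}
cl∖int = {s}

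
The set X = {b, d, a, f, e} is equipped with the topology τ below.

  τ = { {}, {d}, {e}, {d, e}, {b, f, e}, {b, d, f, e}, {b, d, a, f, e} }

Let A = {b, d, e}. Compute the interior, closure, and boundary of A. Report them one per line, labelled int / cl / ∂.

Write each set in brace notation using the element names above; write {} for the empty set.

int(A) = {d, e}
cl(A)  = {b, d, a, f, e}
∂A     = {b, a, f}

opens ⊆ A: {}, {e}, {d}, {d, e}; union → int = {d, e}
complement {a, f}; its interior {}; cl(A) = X∖{} = {b, d, a, f, e}
boundary = {b, d, a, f, e} ∖ {d, e} = {b, a, f}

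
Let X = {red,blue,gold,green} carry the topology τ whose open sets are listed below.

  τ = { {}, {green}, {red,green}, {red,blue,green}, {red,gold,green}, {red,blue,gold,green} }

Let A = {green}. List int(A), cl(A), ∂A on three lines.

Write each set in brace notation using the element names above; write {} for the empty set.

int(A) = {green}
cl(A)  = {red,blue,gold,green}
∂A     = {red,blue,gold}

opens ⊆ A: {}, {green}; union → int = {green}
complement {red,blue,gold}; its interior {}; cl(A) = X∖{} = {red,blue,gold,green}
boundary = {red,blue,gold,green} ∖ {green} = {red,blue,gold}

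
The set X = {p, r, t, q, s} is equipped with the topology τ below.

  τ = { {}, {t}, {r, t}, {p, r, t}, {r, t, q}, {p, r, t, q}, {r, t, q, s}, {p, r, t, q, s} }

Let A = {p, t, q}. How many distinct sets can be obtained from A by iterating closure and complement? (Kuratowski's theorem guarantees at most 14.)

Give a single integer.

cl via duality: int({r, s}) = {}, so X∖{} = {p, r, t, q, s}
Write k for closure, c for complement:
  1. A     = {p, t, q}
  2. kA    = {p, r, t, q, s}
  3. cA    = {r, s}
  4. ckA   = {}
  5. kcA   = {p, r, q, s}
  6. ckcA  = {t}
applying k or c yields no new set

6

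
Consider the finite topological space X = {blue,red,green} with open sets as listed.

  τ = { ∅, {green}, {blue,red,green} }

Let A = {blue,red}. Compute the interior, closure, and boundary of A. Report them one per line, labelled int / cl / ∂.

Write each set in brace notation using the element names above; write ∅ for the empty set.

int(A) = ∅
cl(A)  = {blue,red}
∂A     = {blue,red}

opens ⊆ A: ∅; union → int = ∅
complement {green}; its interior {green}; cl(A) = X∖{green} = {blue,red}
boundary = {blue,red} ∖ ∅ = {blue,red}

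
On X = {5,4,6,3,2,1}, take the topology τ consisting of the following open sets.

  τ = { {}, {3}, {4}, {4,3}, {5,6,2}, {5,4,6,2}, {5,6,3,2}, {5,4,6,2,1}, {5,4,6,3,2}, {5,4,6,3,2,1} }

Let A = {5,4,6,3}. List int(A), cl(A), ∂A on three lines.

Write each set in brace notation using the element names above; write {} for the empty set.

interior: largest open inside A is {4,3} (from {}, {4}, {3}, {4,3})
cl via duality: int({2,1}) = {}, so X∖{} = {5,4,6,3,2,1}
cl∖int = {5,6,2,1}

int(A) = {4,3}
cl(A)  = {5,4,6,3,2,1}
∂A     = {5,6,2,1}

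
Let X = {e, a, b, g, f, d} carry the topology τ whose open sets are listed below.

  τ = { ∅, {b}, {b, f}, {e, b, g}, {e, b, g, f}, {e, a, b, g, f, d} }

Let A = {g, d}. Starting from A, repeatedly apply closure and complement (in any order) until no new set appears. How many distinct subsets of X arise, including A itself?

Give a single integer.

6

closure: X∖int(X∖A) = X∖{b, f} = {e, a, g, d}
Let k=closure and c=complement:
  1. A     = {g, d}
  2. kA    = {e, a, g, d}
  3. cA    = {e, a, b, f}
  4. ckA   = {b, f}
  5. kcA   = {e, a, b, g, f, d}
  6. ckcA  = ∅
— saturated at 6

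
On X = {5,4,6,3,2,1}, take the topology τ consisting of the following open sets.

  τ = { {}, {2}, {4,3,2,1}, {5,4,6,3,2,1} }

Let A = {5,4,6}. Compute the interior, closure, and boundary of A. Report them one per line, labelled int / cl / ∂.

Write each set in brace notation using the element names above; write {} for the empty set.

int(A) = {}
cl(A)  = {5,4,6,3,1}
∂A     = {5,4,6,3,1}

interior: largest open inside A is {} (from {})
cl via duality: int({3,2,1}) = {2}, so X∖{2} = {5,4,6,3,1}
cl∖int = {5,4,6,3,1}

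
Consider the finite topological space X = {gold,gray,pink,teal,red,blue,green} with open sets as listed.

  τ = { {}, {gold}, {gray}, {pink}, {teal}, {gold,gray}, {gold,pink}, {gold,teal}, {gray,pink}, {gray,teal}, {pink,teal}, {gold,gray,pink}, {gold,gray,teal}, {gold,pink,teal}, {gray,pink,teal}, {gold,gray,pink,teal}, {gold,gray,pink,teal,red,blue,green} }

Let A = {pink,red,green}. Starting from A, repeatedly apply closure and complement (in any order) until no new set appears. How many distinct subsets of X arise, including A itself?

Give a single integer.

6

X∖A={gold,gray,teal,blue}, int(X∖A)={gold,gray,teal}, hence cl(A)={pink,red,blue,green}
Orbit (k=closure, c=complement):
  1. A     = {pink,red,green}
  2. kA    = {pink,red,blue,green}
  3. cA    = {gold,gray,teal,blue}
  4. ckA   = {gold,gray,teal}
  5. kcA   = {gold,gray,teal,red,blue,green}
  6. ckcA  = {pink}
(closed under both — stop)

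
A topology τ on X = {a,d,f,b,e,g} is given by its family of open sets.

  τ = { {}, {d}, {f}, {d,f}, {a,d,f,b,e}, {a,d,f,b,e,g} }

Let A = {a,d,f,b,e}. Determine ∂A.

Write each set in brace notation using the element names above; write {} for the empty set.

U open, U⊆A: {}, {f}, {d}, {d,f}, {a,d,f,b,e}. int(A) = ⋃ = {a,d,f,b,e}
X∖A={g}, int(X∖A)={}, hence cl(A)={a,d,f,b,e,g}
∂A: remove int from cl → {g}

{g}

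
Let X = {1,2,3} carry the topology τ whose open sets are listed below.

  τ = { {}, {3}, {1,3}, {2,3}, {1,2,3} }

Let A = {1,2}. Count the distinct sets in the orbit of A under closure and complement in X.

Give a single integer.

4

cl via duality: int({3}) = {3}, so X∖{3} = {1,2}
Write k for closure, c for complement:
  1. A     = {1,2}
  2. cA    = {3}
  3. kcA   = {1,2,3}
  4. ckcA  = {}
applying k or c yields no new set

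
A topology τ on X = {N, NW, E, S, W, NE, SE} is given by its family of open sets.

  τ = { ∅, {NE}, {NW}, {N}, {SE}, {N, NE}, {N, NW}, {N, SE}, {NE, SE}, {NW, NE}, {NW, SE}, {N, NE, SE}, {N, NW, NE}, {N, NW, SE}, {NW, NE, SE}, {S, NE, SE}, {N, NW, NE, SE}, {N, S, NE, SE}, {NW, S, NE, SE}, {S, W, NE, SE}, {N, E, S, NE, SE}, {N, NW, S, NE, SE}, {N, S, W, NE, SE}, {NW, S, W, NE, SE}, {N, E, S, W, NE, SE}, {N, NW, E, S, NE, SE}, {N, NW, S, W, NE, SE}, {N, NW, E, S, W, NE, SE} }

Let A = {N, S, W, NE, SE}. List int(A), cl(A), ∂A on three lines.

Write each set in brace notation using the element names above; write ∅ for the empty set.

opens ⊆ A: ∅, {N}, {NE}, {SE}, {N, SE}, {NE, SE}, {N, NE}, {N, NE, SE}, {S, NE, SE}, {S, W, NE, SE}, {N, S, NE, SE}, {N, S, W, NE, SE}; union → int = {N, S, W, NE, SE}
complement {NW, E}; its interior {NW}; cl(A) = X∖{NW} = {N, E, S, W, NE, SE}
boundary = {N, E, S, W, NE, SE} ∖ {N, S, W, NE, SE} = {E}

int(A) = {N, S, W, NE, SE}
cl(A)  = {N, E, S, W, NE, SE}
∂A     = {E}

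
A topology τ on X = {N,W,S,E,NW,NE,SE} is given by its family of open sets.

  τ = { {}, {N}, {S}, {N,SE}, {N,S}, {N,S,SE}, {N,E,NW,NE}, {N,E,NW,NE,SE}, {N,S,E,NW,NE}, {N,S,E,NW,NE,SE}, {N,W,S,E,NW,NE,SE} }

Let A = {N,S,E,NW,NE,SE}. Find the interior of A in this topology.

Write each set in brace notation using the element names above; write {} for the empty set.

{N,S,E,NW,NE,SE}

U open, U⊆A: {}, {S}, {N}, {N,S}, {N,SE}, {N,S,SE}, {N,E,NW,NE}, {N,S,E,NW,NE}, {N,E,NW,NE,SE}, {N,S,E,NW,NE,SE}. int(A) = ⋃ = {N,S,E,NW,NE,SE}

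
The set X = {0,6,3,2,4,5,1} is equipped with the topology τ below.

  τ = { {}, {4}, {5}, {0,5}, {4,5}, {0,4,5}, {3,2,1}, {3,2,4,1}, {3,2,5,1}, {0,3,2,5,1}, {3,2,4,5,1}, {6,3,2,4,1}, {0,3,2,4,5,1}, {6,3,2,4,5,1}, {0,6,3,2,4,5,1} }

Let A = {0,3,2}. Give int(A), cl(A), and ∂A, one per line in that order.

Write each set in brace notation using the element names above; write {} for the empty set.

open subsets of A: {}; so int(A) = {}
closure: X∖int(X∖A) = X∖{4,5} = {0,6,3,2,1}
∂A = {0,6,3,2,1} minus {} = {0,6,3,2,1}

int(A) = {}
cl(A)  = {0,6,3,2,1}
∂A     = {0,6,3,2,1}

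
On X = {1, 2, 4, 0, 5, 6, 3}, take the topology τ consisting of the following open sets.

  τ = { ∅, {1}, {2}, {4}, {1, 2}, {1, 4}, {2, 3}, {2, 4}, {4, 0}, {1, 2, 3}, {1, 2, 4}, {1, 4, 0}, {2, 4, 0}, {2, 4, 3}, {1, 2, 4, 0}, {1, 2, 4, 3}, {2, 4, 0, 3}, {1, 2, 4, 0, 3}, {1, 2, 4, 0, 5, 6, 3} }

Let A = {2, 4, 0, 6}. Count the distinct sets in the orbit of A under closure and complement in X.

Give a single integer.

complement {1, 5, 3}; its interior {1}; cl(A) = X∖{1} = {2, 4, 0, 5, 6, 3}
With k = closure, c = complement:
  1. A     = {2, 4, 0, 6}
  2. kA    = {2, 4, 0, 5, 6, 3}
  3. cA    = {1, 5, 3}
  4. ckA   = {1}
  5. kcA   = {1, 5, 6, 3}
  6. kckA  = {1, 5, 6}
  7. ckcA  = {2, 4, 0}
  8. ckckA = {2, 4, 0, 3}
k, c of each give nothing new

8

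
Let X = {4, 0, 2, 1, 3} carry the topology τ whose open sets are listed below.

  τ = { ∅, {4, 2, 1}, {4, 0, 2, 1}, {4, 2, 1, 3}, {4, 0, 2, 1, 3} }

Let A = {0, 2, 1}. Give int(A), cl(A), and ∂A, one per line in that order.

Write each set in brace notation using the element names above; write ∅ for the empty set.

int(A) = ∅
cl(A)  = {4, 0, 2, 1, 3}
∂A     = {4, 0, 2, 1, 3}

opens ⊆ A: ∅; union → int = ∅
complement {4, 3}; its interior ∅; cl(A) = X∖∅ = {4, 0, 2, 1, 3}
boundary = {4, 0, 2, 1, 3} ∖ ∅ = {4, 0, 2, 1, 3}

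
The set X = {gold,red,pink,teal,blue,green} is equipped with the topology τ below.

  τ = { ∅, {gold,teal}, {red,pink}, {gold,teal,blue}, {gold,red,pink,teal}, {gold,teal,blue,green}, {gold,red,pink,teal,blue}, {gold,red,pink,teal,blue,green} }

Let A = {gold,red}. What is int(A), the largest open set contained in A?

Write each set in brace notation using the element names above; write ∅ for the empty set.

∅

opens ⊆ A: ∅; union → int = ∅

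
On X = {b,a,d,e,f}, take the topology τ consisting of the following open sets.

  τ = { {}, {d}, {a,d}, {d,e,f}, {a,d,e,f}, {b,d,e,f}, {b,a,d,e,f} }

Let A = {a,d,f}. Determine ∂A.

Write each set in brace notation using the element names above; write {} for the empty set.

{b,e,f}

U open, U⊆A: {}, {d}, {a,d}. int(A) = ⋃ = {a,d}
X∖A={b,e}, int(X∖A)={}, hence cl(A)={b,a,d,e,f}
∂A: remove int from cl → {b,e,f}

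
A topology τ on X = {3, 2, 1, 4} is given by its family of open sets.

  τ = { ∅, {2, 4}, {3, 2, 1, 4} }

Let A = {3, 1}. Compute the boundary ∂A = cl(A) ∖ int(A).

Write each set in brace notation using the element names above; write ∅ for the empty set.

U open, U⊆A: ∅. int(A) = ⋃ = ∅
X∖A={2, 4}, int(X∖A)={2, 4}, hence cl(A)={3, 1}
∂A: remove int from cl → {3, 1}

{3, 1}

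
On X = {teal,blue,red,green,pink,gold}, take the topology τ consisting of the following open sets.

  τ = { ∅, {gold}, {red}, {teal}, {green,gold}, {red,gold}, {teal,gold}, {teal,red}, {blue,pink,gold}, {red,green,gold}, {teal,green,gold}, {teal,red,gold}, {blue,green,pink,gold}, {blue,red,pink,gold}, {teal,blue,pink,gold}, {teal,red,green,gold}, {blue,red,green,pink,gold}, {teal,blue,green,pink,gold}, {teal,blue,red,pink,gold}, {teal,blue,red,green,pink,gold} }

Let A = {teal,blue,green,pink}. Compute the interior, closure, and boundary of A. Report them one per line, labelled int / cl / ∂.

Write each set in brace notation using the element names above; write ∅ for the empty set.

interior: largest open inside A is {teal} (from ∅, {teal})
cl via duality: int({red,gold}) = {red,gold}, so X∖{red,gold} = {teal,blue,green,pink}
cl∖int = {blue,green,pink}

int(A) = {teal}
cl(A)  = {teal,blue,green,pink}
∂A     = {blue,green,pink}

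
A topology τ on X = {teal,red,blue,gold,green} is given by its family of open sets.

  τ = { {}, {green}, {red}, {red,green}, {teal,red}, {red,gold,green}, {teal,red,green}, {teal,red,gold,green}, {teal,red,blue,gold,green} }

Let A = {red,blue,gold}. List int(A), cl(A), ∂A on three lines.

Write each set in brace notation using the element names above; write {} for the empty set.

interior: largest open inside A is {red} (from {}, {red})
cl via duality: int({teal,green}) = {green}, so X∖{green} = {teal,red,blue,gold}
cl∖int = {teal,blue,gold}

int(A) = {red}
cl(A)  = {teal,red,blue,gold}
∂A     = {teal,blue,gold}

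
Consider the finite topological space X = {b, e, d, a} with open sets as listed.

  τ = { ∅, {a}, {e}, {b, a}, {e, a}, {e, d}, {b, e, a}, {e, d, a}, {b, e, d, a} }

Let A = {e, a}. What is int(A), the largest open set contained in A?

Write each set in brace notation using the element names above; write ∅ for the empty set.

interior: largest open inside A is {e, a} (from ∅, {e}, {a}, {e, a})

{e, a}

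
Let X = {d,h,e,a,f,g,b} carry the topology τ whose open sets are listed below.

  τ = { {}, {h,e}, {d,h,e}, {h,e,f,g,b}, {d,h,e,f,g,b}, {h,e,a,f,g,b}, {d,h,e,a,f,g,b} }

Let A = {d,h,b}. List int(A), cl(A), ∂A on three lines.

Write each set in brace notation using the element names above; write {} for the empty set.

U open, U⊆A: {}. int(A) = ⋃ = {}
X∖A={e,a,f,g}, int(X∖A)={}, hence cl(A)={d,h,e,a,f,g,b}
∂A: remove int from cl → {d,h,e,a,f,g,b}

int(A) = {}
cl(A)  = {d,h,e,a,f,g,b}
∂A     = {d,h,e,a,f,g,b}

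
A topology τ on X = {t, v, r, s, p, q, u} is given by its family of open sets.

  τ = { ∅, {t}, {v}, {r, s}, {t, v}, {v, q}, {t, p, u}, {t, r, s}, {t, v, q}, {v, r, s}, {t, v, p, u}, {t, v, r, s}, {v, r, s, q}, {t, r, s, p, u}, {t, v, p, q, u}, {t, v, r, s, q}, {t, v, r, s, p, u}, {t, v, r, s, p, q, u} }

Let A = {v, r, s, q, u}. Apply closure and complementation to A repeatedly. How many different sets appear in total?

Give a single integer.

6

cl via duality: int({t, p}) = {t}, so X∖{t} = {v, r, s, p, q, u}
Write k for closure, c for complement:
  1. A     = {v, r, s, q, u}
  2. kA    = {v, r, s, p, q, u}
  3. cA    = {t, p}
  4. ckA   = {t}
  5. kcA   = {t, p, u}
  6. ckcA  = {v, r, s, q}
applying k or c yields no new set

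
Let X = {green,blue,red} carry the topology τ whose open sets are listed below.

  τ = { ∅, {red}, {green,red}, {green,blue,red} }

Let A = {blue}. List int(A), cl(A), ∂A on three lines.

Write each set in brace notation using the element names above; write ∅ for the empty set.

open subsets of A: ∅; so int(A) = ∅
closure: X∖int(X∖A) = X∖{green,red} = {blue}
∂A = {blue} minus ∅ = {blue}

int(A) = ∅
cl(A)  = {blue}
∂A     = {blue}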